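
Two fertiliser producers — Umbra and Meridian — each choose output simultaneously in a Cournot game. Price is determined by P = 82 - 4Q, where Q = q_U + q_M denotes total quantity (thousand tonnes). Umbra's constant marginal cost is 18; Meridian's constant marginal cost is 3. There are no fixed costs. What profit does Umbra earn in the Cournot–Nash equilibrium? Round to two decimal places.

Umbra's profit: π_U = (82 - 4Q)q_U - (18q_U). Setting ∂π_U/∂q_U = 0: 64 - 8q_U - 4(q_M) = 0.
Meridian's profit: π_M = (82 - 4Q)q_M - (3q_M). Setting ∂π_M/∂q_M = 0: 79 - 8q_M - 4(q_U) = 0.
Rearranging gives the reaction functions q_U = (64 - 4q_M)/8 and q_M = (79 - 4q_U)/8.
Solving the pair: q_U = 49/12, q_M = 47/6.
Price P = 82 - 4·(143/12) = 103/3.
Umbra's profit: (103/3 - 18)·(49/12) = 66.6944.

66.69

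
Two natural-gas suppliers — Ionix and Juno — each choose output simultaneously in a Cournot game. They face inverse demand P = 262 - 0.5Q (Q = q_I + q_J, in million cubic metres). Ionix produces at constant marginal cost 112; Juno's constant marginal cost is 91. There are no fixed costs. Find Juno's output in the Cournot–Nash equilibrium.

Ionix's profit: π_I = (262 - 0.5Q)q_I - (112q_I). Setting ∂π_I/∂q_I = 0: 150 - q_I - (1/2)(q_J) = 0.
Juno's profit: π_J = (262 - 0.5Q)q_J - (91q_J). Setting ∂π_J/∂q_J = 0: 171 - q_J - (1/2)(q_I) = 0.
Rearranging gives the reaction functions q_I = (150 - (1/2)q_J) and q_J = (171 - (1/2)q_I).
Solving the pair: q_I = 86, q_J = 128.

128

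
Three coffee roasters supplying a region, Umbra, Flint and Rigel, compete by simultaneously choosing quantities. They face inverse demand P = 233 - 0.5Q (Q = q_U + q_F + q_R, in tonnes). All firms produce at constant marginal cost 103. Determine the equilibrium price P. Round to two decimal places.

135.50

A representative firm's profit is π_i = q_i(233 - 0.5Q) - 103q_i.
Setting ∂π_i/∂q_i = 0 with rivals' quantities fixed: 130 - q_i - (1/2)·Σ_{j≠i} q_j = 0.
With identical firms every q_j equals q_i, so Σ_{j≠i} q_j = 2q_i and 130 = 2q_i, giving q_i = 65.
Total output Q = 195, so price P = 233 - (1/2)·195 = 271/2.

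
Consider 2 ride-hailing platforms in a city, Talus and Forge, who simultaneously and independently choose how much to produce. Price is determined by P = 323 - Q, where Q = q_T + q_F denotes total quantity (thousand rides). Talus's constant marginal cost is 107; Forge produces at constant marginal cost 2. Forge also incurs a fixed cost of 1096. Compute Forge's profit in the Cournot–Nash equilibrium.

19068

Talus's profit: π_T = (323 - Q)q_T - (107q_T). Setting ∂π_T/∂q_T = 0: 216 - 2q_T - (q_F) = 0.
Forge's first-order condition: 321 - 2q_F - (q_T) = 0.
Best responses: q_T = (216 - q_F)/2, q_F = (321 - q_T)/2.
Solving the pair: q_T = 37, q_F = 142.
Price P = 323 - 179 = 144.
Forge's profit: (144 - 2)·142 - 1096 = 19068.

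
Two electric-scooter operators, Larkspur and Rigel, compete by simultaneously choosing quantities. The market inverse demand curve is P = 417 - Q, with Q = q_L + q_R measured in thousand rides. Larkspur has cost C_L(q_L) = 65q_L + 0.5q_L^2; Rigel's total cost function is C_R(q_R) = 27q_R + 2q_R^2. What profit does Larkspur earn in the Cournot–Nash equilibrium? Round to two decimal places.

15390.75

Larkspur's profit: π_L = (417 - Q)q_L - (65q_L + (1/2)q_L²). Setting ∂π_L/∂q_L = 0: 352 - 3q_L - (q_R) = 0.
Rigel's first-order condition: 390 - 6q_R - (q_L) = 0.
So q_L = (352 - q_R)/3 and q_R = (390 - q_L)/6.
Substituting one into the other gives q_L = 1722/17 and q_R = 818/17.
Price P = 417 - 149.4118 = 267.5882.
Larkspur's profit: 267.5882·(1722/17) - 65·(1722/17) - (1/2)(1722/17)² = 15390.7474.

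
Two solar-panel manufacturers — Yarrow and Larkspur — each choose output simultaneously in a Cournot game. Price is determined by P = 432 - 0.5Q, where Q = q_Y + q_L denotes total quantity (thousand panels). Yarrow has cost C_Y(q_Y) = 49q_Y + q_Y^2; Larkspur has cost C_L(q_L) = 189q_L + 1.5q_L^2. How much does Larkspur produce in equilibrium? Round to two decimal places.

Yarrow's profit: π_Y = (432 - 0.5Q)q_Y - (49q_Y + q_Y²). Setting ∂π_Y/∂q_Y = 0: 383 - 3q_Y - (1/2)(q_L) = 0.
Larkspur's profit: π_L = (432 - 0.5Q)q_L - (189q_L + (3/2)q_L²). Setting ∂π_L/∂q_L = 0: 243 - 4q_L - (1/2)(q_Y) = 0.
So q_Y = (383 - (1/2)q_L)/3 and q_L = (243 - (1/2)q_Y)/4.
Solving the pair: q_Y = 120.0426, q_L = 45.7447.

45.74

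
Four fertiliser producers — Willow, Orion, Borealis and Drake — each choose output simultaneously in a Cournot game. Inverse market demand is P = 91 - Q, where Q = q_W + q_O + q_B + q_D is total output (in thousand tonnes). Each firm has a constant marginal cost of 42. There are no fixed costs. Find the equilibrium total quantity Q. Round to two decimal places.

A representative firm's profit is π_i = q_i(91 - Q) - 42q_i.
Setting ∂π_i/∂q_i = 0 with rivals' quantities fixed: 49 - 2q_i - Σ_{j≠i} q_j = 0.
With identical firms every q_j equals q_i, so Σ_{j≠i} q_j = 3q_i and 49 = 5q_i, giving q_i = 49/5.
Total output Q = 49/5 + 49/5 + 49/5 + 49/5 = 196/5.

39.20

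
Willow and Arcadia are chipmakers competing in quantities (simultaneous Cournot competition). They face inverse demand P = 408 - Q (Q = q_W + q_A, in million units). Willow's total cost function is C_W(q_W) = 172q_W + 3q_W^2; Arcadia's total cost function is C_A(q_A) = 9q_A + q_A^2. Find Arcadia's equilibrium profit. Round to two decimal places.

Willow's profit: π_W = (408 - Q)q_W - (172q_W + 3q_W²). Setting ∂π_W/∂q_W = 0: 236 - 8q_W - (q_A) = 0.
Arcadia's first-order condition: 399 - 4q_A - (q_W) = 0.
Best responses: q_W = (236 - q_A)/8, q_A = (399 - q_W)/4.
Solving the pair: q_W = 545/31, q_A = 95.3548.
Price P = 408 - 112.9355 = 295.0645.
Arcadia's profit: 295.0645·95.3548 - 9·95.3548 - 95.3548² = 18185.0905.

18185.09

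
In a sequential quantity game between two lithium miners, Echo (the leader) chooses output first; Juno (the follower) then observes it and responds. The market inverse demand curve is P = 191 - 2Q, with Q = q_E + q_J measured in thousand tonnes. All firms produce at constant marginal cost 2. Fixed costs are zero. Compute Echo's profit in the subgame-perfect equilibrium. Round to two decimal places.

The follower Juno best-responds to any q_E: π_J = (191 - 2Q)q_J - 2q_J.
Setting the follower's marginal profit to zero, 189 - 2q_E - 4q_J = 0, i.e. q_J = (189 - 2q_E)/4.
The leader anticipates this reaction. Substituting into P = 191 - 2Q gives P = 193/2 - q_E, so π_E = (193/2 - q_E)q_E - 2q_E.
The leader's first-order condition 189/2 - 2q_E = 0 yields q_E = 189/4.
Then q_J = (189 - 2·(189/4))/4 = 189/8.
Price P = 191 - 2·(567/8) = 197/4.
Echo's profit: (197/4 - 2)·(189/4) = 2232.5625.

2232.56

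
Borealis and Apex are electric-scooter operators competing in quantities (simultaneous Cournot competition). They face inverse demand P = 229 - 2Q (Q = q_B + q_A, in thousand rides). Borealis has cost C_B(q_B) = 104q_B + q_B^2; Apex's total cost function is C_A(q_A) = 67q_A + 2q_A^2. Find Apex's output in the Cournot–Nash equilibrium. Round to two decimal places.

16.41

Borealis's profit: π_B = (229 - 2Q)q_B - (104q_B + q_B²). Setting ∂π_B/∂q_B = 0: 125 - 6q_B - 2(q_A) = 0.
Apex's profit: π_A = (229 - 2Q)q_A - (67q_A + 2q_A²). Setting ∂π_A/∂q_A = 0: 162 - 8q_A - 2(q_B) = 0.
Best responses: q_B = (125 - 2q_A)/6, q_A = (162 - 2q_B)/8.
Substituting one into the other gives q_B = 169/11 and q_A = 361/22.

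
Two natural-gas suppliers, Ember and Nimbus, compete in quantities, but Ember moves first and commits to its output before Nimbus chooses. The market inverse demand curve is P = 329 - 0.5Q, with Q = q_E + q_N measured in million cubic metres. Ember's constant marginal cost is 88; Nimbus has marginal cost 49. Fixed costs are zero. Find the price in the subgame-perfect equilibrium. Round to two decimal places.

The follower Nimbus best-responds to any q_E: π_N = (329 - 0.5Q)q_N - 49q_N.
∂π_N/∂q_N = 280 - (1/2)q_E - q_N = 0 gives the reaction function q_N = (280 - (1/2)q_E).
The leader anticipates this reaction. Substituting into P = 329 - 0.5Q gives P = 189 - (1/4)q_E, so π_E = (189 - (1/4)q_E)q_E - 88q_E.
Leader FOC: 101 - (1/2)q_E = 0, so q_E = 202.
Then q_N = (280 - (1/2)·202) = 179.
Total output Q = 381, so price P = 329 - (1/2)·381 = 277/2.

138.50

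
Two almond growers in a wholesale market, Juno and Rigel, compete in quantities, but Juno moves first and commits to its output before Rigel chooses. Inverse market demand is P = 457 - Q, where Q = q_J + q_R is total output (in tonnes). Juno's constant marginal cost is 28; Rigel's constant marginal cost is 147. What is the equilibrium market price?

The follower Rigel best-responds to any q_J: π_R = (457 - Q)q_R - 147q_R.
Follower FOC: 310 - q_J - 2q_R = 0, so q_R(q_J) = (310 - q_J)/2.
Juno substitutes q_R(q_J) into its own profit: π_J = q_J(457 - q_J - (310 - q_J)/2) - 28q_J = (302 - (1/2)q_J)q_J - 28q_J.
The leader's first-order condition 274 - q_J = 0 yields q_J = 274.
Then q_R = (310 - 274)/2 = 18.
Total output Q = 292, so price P = 457 - 292 = 165.

165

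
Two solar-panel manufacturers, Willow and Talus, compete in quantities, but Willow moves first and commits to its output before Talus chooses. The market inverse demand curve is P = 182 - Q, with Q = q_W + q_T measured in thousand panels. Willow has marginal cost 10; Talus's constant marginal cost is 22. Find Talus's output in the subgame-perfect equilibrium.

The follower Talus best-responds to any q_W: π_T = (182 - Q)q_T - 22q_T.
Setting the follower's marginal profit to zero, 160 - q_W - 2q_T = 0, i.e. q_T = (160 - q_W)/2.
Willow substitutes q_T(q_W) into its own profit: π_W = q_W(182 - q_W - (160 - q_W)/2) - 10q_W = (102 - (1/2)q_W)q_W - 10q_W.
Maximising: ∂π_W/∂q_W = 92 - q_W = 0, giving q_W = 92.
Then q_T = (160 - 92)/2 = 34.

34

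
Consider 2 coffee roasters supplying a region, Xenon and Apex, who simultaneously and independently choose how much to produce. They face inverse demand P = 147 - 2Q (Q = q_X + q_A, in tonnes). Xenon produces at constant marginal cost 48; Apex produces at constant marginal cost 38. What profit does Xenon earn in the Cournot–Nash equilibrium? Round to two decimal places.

Xenon's profit: π_X = (147 - 2Q)q_X - (48q_X). Setting ∂π_X/∂q_X = 0: 99 - 4q_X - 2(q_A) = 0.
Apex's profit: π_A = (147 - 2Q)q_A - (38q_A). Setting ∂π_A/∂q_A = 0: 109 - 4q_A - 2(q_X) = 0.
Rearranging gives the reaction functions q_X = (99 - 2q_A)/4 and q_A = (109 - 2q_X)/4.
Substituting one into the other gives q_X = 89/6 and q_A = 119/6.
Price P = 147 - 2·(104/3) = 233/3.
Xenon's profit: (233/3 - 48)·(89/6) = 440.0556.

440.06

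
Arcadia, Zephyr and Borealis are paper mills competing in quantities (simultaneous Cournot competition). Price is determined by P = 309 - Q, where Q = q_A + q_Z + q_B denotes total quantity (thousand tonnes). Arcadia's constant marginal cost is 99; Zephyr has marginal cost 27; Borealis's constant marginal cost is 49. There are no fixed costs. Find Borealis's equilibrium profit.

5184

Arcadia's profit: π_A = (309 - Q)q_A - (99q_A). Setting ∂π_A/∂q_A = 0: 210 - 2q_A - (q_Z + q_B) = 0.
Zephyr's first-order condition: 282 - 2q_Z - (q_A + q_B) = 0.
Borealis's profit: π_B = (309 - Q)q_B - (49q_B). Setting ∂π_B/∂q_B = 0: 260 - 2q_B - (q_A + q_Z) = 0.
Adding the 3 conditions: 752 − 2Q − 2Q = 0, i.e. Q = 188.
Back-substituting: q_A = (210 − 188) = 22, q_Z = (282 − 188) = 94, q_B = (260 − 188) = 72.
Price P = 309 - 188 = 121.
Borealis's profit: (121 - 49)·72 = 5184.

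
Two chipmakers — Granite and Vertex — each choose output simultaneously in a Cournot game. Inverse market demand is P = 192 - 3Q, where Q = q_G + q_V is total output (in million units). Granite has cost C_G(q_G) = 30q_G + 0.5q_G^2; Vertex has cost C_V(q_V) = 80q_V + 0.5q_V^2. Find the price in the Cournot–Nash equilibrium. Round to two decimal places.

109.80

Granite's profit: π_G = (192 - 3Q)q_G - (30q_G + (1/2)q_G²). Setting ∂π_G/∂q_G = 0: 162 - 7q_G - 3(q_V) = 0.
Vertex's profit: π_V = (192 - 3Q)q_V - (80q_V + (1/2)q_V²). Setting ∂π_V/∂q_V = 0: 112 - 7q_V - 3(q_G) = 0.
So q_G = (162 - 3q_V)/7 and q_V = (112 - 3q_G)/7.
Solving the pair: q_G = 399/20, q_V = 149/20.
Total output Q = 137/5, so price P = 192 - 3·(137/5) = 549/5.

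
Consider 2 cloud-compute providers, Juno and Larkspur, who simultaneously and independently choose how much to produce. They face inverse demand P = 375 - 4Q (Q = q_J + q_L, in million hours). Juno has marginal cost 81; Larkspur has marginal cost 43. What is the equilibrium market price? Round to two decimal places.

166.33

Juno's profit: π_J = (375 - 4Q)q_J - (81q_J). Setting ∂π_J/∂q_J = 0: 294 - 8q_J - 4(q_L) = 0.
Larkspur's profit: π_L = (375 - 4Q)q_L - (43q_L). Setting ∂π_L/∂q_L = 0: 332 - 8q_L - 4(q_J) = 0.
Rearranging gives the reaction functions q_J = (294 - 4q_L)/8 and q_L = (332 - 4q_J)/8.
Solving the pair: q_J = 64/3, q_L = 185/6.
Total output Q = 313/6, so price P = 375 - 4·(313/6) = 499/3.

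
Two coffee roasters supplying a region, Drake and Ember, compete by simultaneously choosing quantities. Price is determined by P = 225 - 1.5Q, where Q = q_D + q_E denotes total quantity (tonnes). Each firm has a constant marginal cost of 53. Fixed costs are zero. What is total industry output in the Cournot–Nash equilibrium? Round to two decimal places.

A representative firm's profit is π_i = q_i(225 - 1.5Q) - 53q_i.
Setting ∂π_i/∂q_i = 0 with rivals' quantities fixed: 172 - 3q_i - (3/2)q_j = 0.
With identical firms every q_j equals q_i, so q_j = q_i and 172 = (9/2)q_i, giving q_i = 344/9.
Total output Q = 344/9 + 344/9 = 688/9.

76.44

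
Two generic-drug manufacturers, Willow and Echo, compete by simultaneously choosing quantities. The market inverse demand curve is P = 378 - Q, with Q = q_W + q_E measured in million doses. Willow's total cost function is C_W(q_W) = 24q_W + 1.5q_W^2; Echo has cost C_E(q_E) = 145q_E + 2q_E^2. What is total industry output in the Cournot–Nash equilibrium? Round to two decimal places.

93.17

Willow's profit: π_W = (378 - Q)q_W - (24q_W + (3/2)q_W²). Setting ∂π_W/∂q_W = 0: 354 - 5q_W - (q_E) = 0.
Echo's profit: π_E = (378 - Q)q_E - (145q_E + 2q_E²). Setting ∂π_E/∂q_E = 0: 233 - 6q_E - (q_W) = 0.
Best responses: q_W = (354 - q_E)/5, q_E = (233 - q_W)/6.
Substituting one into the other gives q_W = 1891/29 and q_E = 811/29.
Total output Q = 1891/29 + 811/29 = 93.1724.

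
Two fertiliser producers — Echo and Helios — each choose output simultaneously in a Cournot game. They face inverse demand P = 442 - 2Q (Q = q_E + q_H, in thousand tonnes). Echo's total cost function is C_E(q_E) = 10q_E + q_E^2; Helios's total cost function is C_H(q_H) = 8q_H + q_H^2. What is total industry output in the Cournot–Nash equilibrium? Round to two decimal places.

108.25

Echo's profit: π_E = (442 - 2Q)q_E - (10q_E + q_E²). Setting ∂π_E/∂q_E = 0: 432 - 6q_E - 2(q_H) = 0.
Helios's first-order condition: 434 - 6q_H - 2(q_E) = 0.
Rearranging gives the reaction functions q_E = (432 - 2q_H)/6 and q_H = (434 - 2q_E)/6.
Solving the pair: q_E = 431/8, q_H = 435/8.
Total output Q = 431/8 + 435/8 = 433/4.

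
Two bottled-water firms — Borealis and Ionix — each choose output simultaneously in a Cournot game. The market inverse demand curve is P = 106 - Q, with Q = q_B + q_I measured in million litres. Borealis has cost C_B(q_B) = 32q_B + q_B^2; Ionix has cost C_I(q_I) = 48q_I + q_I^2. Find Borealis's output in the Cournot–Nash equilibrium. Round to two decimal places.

15.87

Borealis's profit: π_B = (106 - Q)q_B - (32q_B + q_B²). Setting ∂π_B/∂q_B = 0: 74 - 4q_B - (q_I) = 0.
Ionix's profit: π_I = (106 - Q)q_I - (48q_I + q_I²). Setting ∂π_I/∂q_I = 0: 58 - 4q_I - (q_B) = 0.
Rearranging gives the reaction functions q_B = (74 - q_I)/4 and q_I = (58 - q_B)/4.
Solving the pair: q_B = 238/15, q_I = 158/15.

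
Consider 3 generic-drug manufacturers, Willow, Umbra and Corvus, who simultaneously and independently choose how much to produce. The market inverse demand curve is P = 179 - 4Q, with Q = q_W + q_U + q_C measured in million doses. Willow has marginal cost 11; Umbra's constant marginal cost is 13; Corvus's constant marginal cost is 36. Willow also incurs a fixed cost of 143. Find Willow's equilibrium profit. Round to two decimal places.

Willow's profit: π_W = (179 - 4Q)q_W - (11q_W). Setting ∂π_W/∂q_W = 0: 168 - 8q_W - 4(q_U + q_C) = 0.
Umbra's profit: π_U = (179 - 4Q)q_U - (13q_U). Setting ∂π_U/∂q_U = 0: 166 - 8q_U - 4(q_W + q_C) = 0.
Corvus's profit: π_C = (179 - 4Q)q_C - (36q_C). Setting ∂π_C/∂q_C = 0: 143 - 8q_C - 4(q_W + q_U) = 0.
Summing all 3 equations gives 477 − 16Q = 0, hence Q = 477/16.
Back-substituting: q_W = (168 − 477/4)/4 = 195/16, q_U = (166 − 477/4)/4 = 187/16, q_C = (143 − 477/4)/4 = 95/16.
Price P = 179 - 4·(477/16) = 239/4.
Willow's profit: (239/4 - 11)·(195/16) - 143 = 451.1406.

451.14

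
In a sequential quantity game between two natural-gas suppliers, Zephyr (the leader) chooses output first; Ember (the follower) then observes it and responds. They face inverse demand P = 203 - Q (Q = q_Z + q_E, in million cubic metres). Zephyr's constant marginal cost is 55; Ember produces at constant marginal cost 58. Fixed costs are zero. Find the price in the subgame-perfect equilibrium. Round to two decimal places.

92.75

The follower Ember best-responds to any q_Z: π_E = (203 - Q)q_E - 58q_E.
∂π_E/∂q_E = 145 - q_Z - 2q_E = 0 gives the reaction function q_E = (145 - q_Z)/2.
Zephyr substitutes q_E(q_Z) into its own profit: π_Z = q_Z(203 - q_Z - (145 - q_Z)/2) - 55q_Z = (261/2 - (1/2)q_Z)q_Z - 55q_Z.
Leader FOC: 151/2 - q_Z = 0, so q_Z = 151/2.
Then q_E = (145 - 151/2)/2 = 139/4.
Total output Q = 441/4, so price P = 203 - 441/4 = 371/4.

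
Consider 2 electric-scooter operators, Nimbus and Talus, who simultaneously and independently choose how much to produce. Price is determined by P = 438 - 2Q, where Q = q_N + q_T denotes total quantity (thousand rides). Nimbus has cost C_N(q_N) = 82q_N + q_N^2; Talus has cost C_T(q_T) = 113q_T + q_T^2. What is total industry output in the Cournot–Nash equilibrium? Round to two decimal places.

85.13

Nimbus's profit: π_N = (438 - 2Q)q_N - (82q_N + q_N²). Setting ∂π_N/∂q_N = 0: 356 - 6q_N - 2(q_T) = 0.
Talus's profit: π_T = (438 - 2Q)q_T - (113q_T + q_T²). Setting ∂π_T/∂q_T = 0: 325 - 6q_T - 2(q_N) = 0.
Rearranging gives the reaction functions q_N = (356 - 2q_T)/6 and q_T = (325 - 2q_N)/6.
Substituting one into the other gives q_N = 743/16 and q_T = 619/16.
Total output Q = 743/16 + 619/16 = 681/8.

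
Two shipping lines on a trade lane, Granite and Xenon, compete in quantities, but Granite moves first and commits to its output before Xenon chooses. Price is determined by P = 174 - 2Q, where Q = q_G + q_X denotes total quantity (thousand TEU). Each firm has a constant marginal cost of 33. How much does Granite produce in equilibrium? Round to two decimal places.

Solve by backward induction. Given q_G, the follower Xenon maximises π_X = (174 - 2q_G - 2q_X)q_X - 33q_X.
∂π_X/∂q_X = 141 - 2q_G - 4q_X = 0 gives the reaction function q_X = (141 - 2q_G)/4.
The leader anticipates this reaction. Substituting into P = 174 - 2Q gives P = 207/2 - q_G, so π_G = (207/2 - q_G)q_G - 33q_G.
Leader FOC: 141/2 - 2q_G = 0, so q_G = 141/4.
Then q_X = (141 - 2·(141/4))/4 = 141/8.

35.25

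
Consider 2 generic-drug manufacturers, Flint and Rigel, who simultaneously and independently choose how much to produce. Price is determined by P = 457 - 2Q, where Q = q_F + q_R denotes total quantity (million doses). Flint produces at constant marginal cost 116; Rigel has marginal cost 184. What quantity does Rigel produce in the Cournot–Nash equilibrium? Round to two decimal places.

34.17

Flint's profit: π_F = (457 - 2Q)q_F - (116q_F). Setting ∂π_F/∂q_F = 0: 341 - 4q_F - 2(q_R) = 0.
Rigel's profit: π_R = (457 - 2Q)q_R - (184q_R). Setting ∂π_R/∂q_R = 0: 273 - 4q_R - 2(q_F) = 0.
Best responses: q_F = (341 - 2q_R)/4, q_R = (273 - 2q_F)/4.
Substituting one into the other gives q_F = 409/6 and q_R = 205/6.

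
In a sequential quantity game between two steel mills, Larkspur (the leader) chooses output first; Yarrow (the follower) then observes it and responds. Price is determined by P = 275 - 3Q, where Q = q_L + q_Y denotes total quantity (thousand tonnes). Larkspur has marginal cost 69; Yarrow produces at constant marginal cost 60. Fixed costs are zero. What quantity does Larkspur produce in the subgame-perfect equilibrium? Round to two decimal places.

Solve by backward induction. Given q_L, the follower Yarrow maximises π_Y = (275 - 3q_L - 3q_Y)q_Y - 60q_Y.
Setting the follower's marginal profit to zero, 215 - 3q_L - 6q_Y = 0, i.e. q_Y = (215 - 3q_L)/6.
The leader anticipates this reaction. Substituting into P = 275 - 3Q gives P = 335/2 - (3/2)q_L, so π_L = (335/2 - (3/2)q_L)q_L - 69q_L.
Maximising: ∂π_L/∂q_L = 197/2 - 3q_L = 0, giving q_L = 197/6.
Then q_Y = (215 - 3·(197/6))/6 = 233/12.

32.83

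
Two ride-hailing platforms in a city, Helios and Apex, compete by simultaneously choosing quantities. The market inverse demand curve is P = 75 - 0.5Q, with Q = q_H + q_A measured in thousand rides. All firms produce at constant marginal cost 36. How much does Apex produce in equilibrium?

26

A representative firm's profit is π_i = q_i(75 - 0.5Q) - 36q_i.
Setting ∂π_i/∂q_i = 0 with rivals' quantities fixed: 39 - q_i - (1/2)q_j = 0.
With identical firms every q_j equals q_i, so q_j = q_i and 39 = (3/2)q_i, giving q_i = 26.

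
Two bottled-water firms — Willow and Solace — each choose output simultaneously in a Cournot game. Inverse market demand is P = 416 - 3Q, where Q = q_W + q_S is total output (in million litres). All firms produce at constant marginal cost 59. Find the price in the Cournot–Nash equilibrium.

Each firm earns π_i = (416 - 3Q)q_i - 59q_i.
First-order condition (treating rivals' output as given): 357 - 6q_i - 3q_j = 0.
By symmetry each firm produces the same amount; substituting q_j = q_i yields q_i = 357/9 = 119/3.
Total output Q = 238/3, so price P = 416 - 3·(238/3) = 178.

178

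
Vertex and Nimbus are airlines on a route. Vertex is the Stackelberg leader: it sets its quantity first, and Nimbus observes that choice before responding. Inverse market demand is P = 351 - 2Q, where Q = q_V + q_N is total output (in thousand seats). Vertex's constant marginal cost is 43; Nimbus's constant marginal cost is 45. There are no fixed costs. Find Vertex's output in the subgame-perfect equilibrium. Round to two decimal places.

77.50

Solve by backward induction. Given q_V, the follower Nimbus maximises π_N = (351 - 2q_V - 2q_N)q_N - 45q_N.
∂π_N/∂q_N = 306 - 2q_V - 4q_N = 0 gives the reaction function q_N = (306 - 2q_V)/4.
Vertex substitutes q_N(q_V) into its own profit: π_V = q_V(351 - 2q_V - (306 - 2q_V)/2) - 43q_V = (198 - q_V)q_V - 43q_V.
Leader FOC: 155 - 2q_V = 0, so q_V = 155/2.
Then q_N = (306 - 2·(155/2))/4 = 151/4.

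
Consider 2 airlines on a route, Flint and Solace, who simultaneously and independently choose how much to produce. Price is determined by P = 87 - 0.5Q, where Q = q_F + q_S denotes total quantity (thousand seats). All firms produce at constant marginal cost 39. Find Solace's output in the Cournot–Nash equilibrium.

A representative firm's profit is π_i = q_i(87 - 0.5Q) - 39q_i.
Setting ∂π_i/∂q_i = 0 with rivals' quantities fixed: 48 - q_i - (1/2)q_j = 0.
With identical firms every q_j equals q_i, so q_j = q_i and 48 = (3/2)q_i, giving q_i = 32.

32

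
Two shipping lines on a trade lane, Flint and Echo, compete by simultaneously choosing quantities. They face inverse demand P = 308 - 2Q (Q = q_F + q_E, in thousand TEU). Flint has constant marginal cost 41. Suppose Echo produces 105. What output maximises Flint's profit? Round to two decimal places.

14.25

With the rival's output fixed at 105, Flint's profit is π_F = (308 - 2·105 - 2q_F)q_F - (41q_F) = (98 - 2q_F)q_F - (41q_F).
∂π_F/∂q_F = 57 - 4q_F = 0, so q_F = 57/4.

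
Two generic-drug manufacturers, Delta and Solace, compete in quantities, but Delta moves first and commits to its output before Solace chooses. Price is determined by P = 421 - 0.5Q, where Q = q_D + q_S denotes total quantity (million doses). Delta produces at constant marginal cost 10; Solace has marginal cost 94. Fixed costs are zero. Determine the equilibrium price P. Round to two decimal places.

133.75

The follower Solace best-responds to any q_D: π_S = (421 - 0.5Q)q_S - 94q_S.
Setting the follower's marginal profit to zero, 327 - (1/2)q_D - q_S = 0, i.e. q_S = (327 - (1/2)q_D).
Delta substitutes q_S(q_D) into its own profit: π_D = q_D(421 - (1/2)q_D - (327 - (1/2)q_D)/2) - 10q_D = (515/2 - (1/4)q_D)q_D - 10q_D.
Maximising: ∂π_D/∂q_D = 495/2 - (1/2)q_D = 0, giving q_D = 495.
Then q_S = (327 - (1/2)·495) = 159/2.
Total output Q = 1149/2, so price P = 421 - (1/2)·(1149/2) = 535/4.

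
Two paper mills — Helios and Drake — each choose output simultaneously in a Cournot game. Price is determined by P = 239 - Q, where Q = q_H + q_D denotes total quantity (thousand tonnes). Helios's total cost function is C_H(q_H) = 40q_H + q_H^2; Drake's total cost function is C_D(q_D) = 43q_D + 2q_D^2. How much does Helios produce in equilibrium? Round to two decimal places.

43.39

Helios's profit: π_H = (239 - Q)q_H - (40q_H + q_H²). Setting ∂π_H/∂q_H = 0: 199 - 4q_H - (q_D) = 0.
Drake's first-order condition: 196 - 6q_D - (q_H) = 0.
Rearranging gives the reaction functions q_H = (199 - q_D)/4 and q_D = (196 - q_H)/6.
Substituting one into the other gives q_H = 998/23 and q_D = 585/23.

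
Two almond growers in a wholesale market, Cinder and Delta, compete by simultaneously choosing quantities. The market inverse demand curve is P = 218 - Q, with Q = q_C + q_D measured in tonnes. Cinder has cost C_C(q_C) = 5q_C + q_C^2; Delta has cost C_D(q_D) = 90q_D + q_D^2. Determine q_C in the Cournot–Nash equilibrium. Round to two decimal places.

Cinder's profit: π_C = (218 - Q)q_C - (5q_C + q_C²). Setting ∂π_C/∂q_C = 0: 213 - 4q_C - (q_D) = 0.
Delta's profit: π_D = (218 - Q)q_D - (90q_D + q_D²). Setting ∂π_D/∂q_D = 0: 128 - 4q_D - (q_C) = 0.
Best responses: q_C = (213 - q_D)/4, q_D = (128 - q_C)/4.
Solving the pair: q_C = 724/15, q_D = 299/15.

48.27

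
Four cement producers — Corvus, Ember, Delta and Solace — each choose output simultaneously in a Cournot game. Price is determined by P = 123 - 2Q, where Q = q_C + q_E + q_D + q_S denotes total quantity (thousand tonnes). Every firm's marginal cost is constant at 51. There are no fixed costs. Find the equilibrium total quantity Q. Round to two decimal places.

Each firm earns π_i = (123 - 2Q)q_i - 51q_i.
Setting ∂π_i/∂q_i = 0 with rivals' quantities fixed: 72 - 4q_i - 2·Σ_{j≠i} q_j = 0.
With identical firms every q_j equals q_i, so Σ_{j≠i} q_j = 3q_i and 72 = 10q_i, giving q_i = 36/5.
Total output Q = 36/5 + 36/5 + 36/5 + 36/5 = 144/5.

28.80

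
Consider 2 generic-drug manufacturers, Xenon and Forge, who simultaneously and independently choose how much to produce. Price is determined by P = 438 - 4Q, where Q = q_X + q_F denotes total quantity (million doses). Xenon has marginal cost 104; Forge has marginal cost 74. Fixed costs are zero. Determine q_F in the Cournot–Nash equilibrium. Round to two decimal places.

32.83

Xenon's profit: π_X = (438 - 4Q)q_X - (104q_X). Setting ∂π_X/∂q_X = 0: 334 - 8q_X - 4(q_F) = 0.
Forge's profit: π_F = (438 - 4Q)q_F - (74q_F). Setting ∂π_F/∂q_F = 0: 364 - 8q_F - 4(q_X) = 0.
So q_X = (334 - 4q_F)/8 and q_F = (364 - 4q_X)/8.
Solving the pair: q_X = 76/3, q_F = 197/6.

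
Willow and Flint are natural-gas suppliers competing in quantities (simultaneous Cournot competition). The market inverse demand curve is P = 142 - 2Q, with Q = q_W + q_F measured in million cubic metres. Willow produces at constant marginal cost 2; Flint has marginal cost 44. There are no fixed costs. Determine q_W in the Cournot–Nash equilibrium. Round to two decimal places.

Willow's profit: π_W = (142 - 2Q)q_W - (2q_W). Setting ∂π_W/∂q_W = 0: 140 - 4q_W - 2(q_F) = 0.
Flint's profit: π_F = (142 - 2Q)q_F - (44q_F). Setting ∂π_F/∂q_F = 0: 98 - 4q_F - 2(q_W) = 0.
Rearranging gives the reaction functions q_W = (140 - 2q_F)/4 and q_F = (98 - 2q_W)/4.
Substituting one into the other gives q_W = 91/3 and q_F = 28/3.

30.33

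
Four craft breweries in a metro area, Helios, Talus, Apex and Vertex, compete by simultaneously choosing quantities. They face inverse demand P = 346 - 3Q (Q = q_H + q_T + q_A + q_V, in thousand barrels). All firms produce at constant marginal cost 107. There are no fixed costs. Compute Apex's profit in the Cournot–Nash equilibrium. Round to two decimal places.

A representative firm's profit is π_i = q_i(346 - 3Q) - 107q_i.
Setting ∂π_i/∂q_i = 0 with rivals' quantities fixed: 239 - 6q_i - 3·Σ_{j≠i} q_j = 0.
With identical firms every q_j equals q_i, so Σ_{j≠i} q_j = 3q_i and 239 = 15q_i, giving q_i = 239/15.
Price P = 346 - 3·(956/15) = 774/5.
Apex's profit: (774/5 - 107)·(239/15) = 761.6133.

761.61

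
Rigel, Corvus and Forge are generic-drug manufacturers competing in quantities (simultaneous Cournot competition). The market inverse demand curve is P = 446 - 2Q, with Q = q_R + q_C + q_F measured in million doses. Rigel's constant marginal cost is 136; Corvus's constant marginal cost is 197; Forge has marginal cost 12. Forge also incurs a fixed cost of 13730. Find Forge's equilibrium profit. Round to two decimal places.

3521.53

Rigel's profit: π_R = (446 - 2Q)q_R - (136q_R). Setting ∂π_R/∂q_R = 0: 310 - 4q_R - 2(q_C + q_F) = 0.
Corvus's first-order condition: 249 - 4q_C - 2(q_R + q_F) = 0.
Forge's profit: π_F = (446 - 2Q)q_F - (12q_F). Setting ∂π_F/∂q_F = 0: 434 - 4q_F - 2(q_R + q_C) = 0.
Adding the 3 conditions: 993 − 4Q − 4Q = 0, i.e. Q = 993/8.
Back-substituting: q_R = (310 − 993/4)/2 = 247/8, q_C = (249 − 993/4)/2 = 3/8, q_F = (434 − 993/4)/2 = 743/8.
Price P = 446 - 2·(993/8) = 791/4.
Forge's profit: (791/4 - 12)·(743/8) - 13730 = 3521.5313.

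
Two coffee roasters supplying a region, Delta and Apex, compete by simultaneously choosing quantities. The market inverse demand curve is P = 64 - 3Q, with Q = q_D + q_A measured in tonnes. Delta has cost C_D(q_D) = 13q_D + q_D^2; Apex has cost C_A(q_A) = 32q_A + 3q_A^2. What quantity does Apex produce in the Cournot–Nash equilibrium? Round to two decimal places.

Delta's profit: π_D = (64 - 3Q)q_D - (13q_D + q_D²). Setting ∂π_D/∂q_D = 0: 51 - 8q_D - 3(q_A) = 0.
Apex's profit: π_A = (64 - 3Q)q_A - (32q_A + 3q_A²). Setting ∂π_A/∂q_A = 0: 32 - 12q_A - 3(q_D) = 0.
So q_D = (51 - 3q_A)/8 and q_A = (32 - 3q_D)/12.
Substituting one into the other gives q_D = 172/29 and q_A = 103/87.

1.18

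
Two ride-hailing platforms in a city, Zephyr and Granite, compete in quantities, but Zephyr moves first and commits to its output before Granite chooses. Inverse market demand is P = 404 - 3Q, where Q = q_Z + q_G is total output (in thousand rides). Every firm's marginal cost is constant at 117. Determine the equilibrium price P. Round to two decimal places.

188.75

The follower Granite best-responds to any q_Z: π_G = (404 - 3Q)q_G - 117q_G.
Setting the follower's marginal profit to zero, 287 - 3q_Z - 6q_G = 0, i.e. q_G = (287 - 3q_Z)/6.
Zephyr substitutes q_G(q_Z) into its own profit: π_Z = q_Z(404 - 3q_Z - (287 - 3q_Z)/2) - 117q_Z = (521/2 - (3/2)q_Z)q_Z - 117q_Z.
Leader FOC: 287/2 - 3q_Z = 0, so q_Z = 287/6.
Then q_G = (287 - 3·(287/6))/6 = 287/12.
Total output Q = 287/4, so price P = 404 - 3·(287/4) = 755/4.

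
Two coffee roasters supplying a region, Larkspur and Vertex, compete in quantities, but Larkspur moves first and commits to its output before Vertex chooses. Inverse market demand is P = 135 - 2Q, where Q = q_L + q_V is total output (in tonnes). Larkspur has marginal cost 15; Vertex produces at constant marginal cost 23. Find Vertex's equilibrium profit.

The follower Vertex best-responds to any q_L: π_V = (135 - 2Q)q_V - 23q_V.
∂π_V/∂q_V = 112 - 2q_L - 4q_V = 0 gives the reaction function q_V = (112 - 2q_L)/4.
Larkspur substitutes q_V(q_L) into its own profit: π_L = q_L(135 - 2q_L - (112 - 2q_L)/2) - 15q_L = (79 - q_L)q_L - 15q_L.
Leader FOC: 64 - 2q_L = 0, so q_L = 32.
Then q_V = (112 - 2·32)/4 = 12.
Price P = 135 - 2·44 = 47.
Vertex's profit: (47 - 23)·12 = 288.

288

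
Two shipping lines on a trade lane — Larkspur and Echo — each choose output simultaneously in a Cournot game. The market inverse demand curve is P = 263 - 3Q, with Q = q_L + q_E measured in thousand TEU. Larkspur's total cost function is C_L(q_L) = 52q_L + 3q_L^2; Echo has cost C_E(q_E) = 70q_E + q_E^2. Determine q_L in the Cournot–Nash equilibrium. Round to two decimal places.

Larkspur's profit: π_L = (263 - 3Q)q_L - (52q_L + 3q_L²). Setting ∂π_L/∂q_L = 0: 211 - 12q_L - 3(q_E) = 0.
Echo's profit: π_E = (263 - 3Q)q_E - (70q_E + q_E²). Setting ∂π_E/∂q_E = 0: 193 - 8q_E - 3(q_L) = 0.
Best responses: q_L = (211 - 3q_E)/12, q_E = (193 - 3q_L)/8.
Substituting one into the other gives q_L = 1109/87 and q_E = 561/29.

12.75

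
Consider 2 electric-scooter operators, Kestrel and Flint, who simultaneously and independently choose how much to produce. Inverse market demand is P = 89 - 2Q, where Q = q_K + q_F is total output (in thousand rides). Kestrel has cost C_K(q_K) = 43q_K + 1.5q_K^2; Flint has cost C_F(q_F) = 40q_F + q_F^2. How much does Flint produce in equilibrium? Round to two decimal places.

Kestrel's profit: π_K = (89 - 2Q)q_K - (43q_K + (3/2)q_K²). Setting ∂π_K/∂q_K = 0: 46 - 7q_K - 2(q_F) = 0.
Flint's profit: π_F = (89 - 2Q)q_F - (40q_F + q_F²). Setting ∂π_F/∂q_F = 0: 49 - 6q_F - 2(q_K) = 0.
Rearranging gives the reaction functions q_K = (46 - 2q_F)/7 and q_F = (49 - 2q_K)/6.
Solving the pair: q_K = 89/19, q_F = 251/38.

6.61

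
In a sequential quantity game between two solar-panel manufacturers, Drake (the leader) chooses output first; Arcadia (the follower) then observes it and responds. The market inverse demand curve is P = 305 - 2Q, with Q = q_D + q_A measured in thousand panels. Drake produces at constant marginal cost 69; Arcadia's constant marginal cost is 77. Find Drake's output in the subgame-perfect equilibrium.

61

Solve by backward induction. Given q_D, the follower Arcadia maximises π_A = (305 - 2q_D - 2q_A)q_A - 77q_A.
Follower FOC: 228 - 2q_D - 4q_A = 0, so q_A(q_D) = (228 - 2q_D)/4.
The leader anticipates this reaction. Substituting into P = 305 - 2Q gives P = 191 - q_D, so π_D = (191 - q_D)q_D - 69q_D.
The leader's first-order condition 122 - 2q_D = 0 yields q_D = 61.
Then q_A = (228 - 2·61)/4 = 53/2.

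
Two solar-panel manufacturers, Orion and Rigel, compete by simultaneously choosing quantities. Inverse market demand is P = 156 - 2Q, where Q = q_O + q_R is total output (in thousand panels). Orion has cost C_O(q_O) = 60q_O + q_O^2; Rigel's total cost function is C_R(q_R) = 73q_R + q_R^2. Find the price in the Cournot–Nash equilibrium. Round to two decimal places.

Orion's profit: π_O = (156 - 2Q)q_O - (60q_O + q_O²). Setting ∂π_O/∂q_O = 0: 96 - 6q_O - 2(q_R) = 0.
Rigel's first-order condition: 83 - 6q_R - 2(q_O) = 0.
Best responses: q_O = (96 - 2q_R)/6, q_R = (83 - 2q_O)/6.
Solving the pair: q_O = 205/16, q_R = 153/16.
Total output Q = 179/8, so price P = 156 - 2·(179/8) = 445/4.

111.25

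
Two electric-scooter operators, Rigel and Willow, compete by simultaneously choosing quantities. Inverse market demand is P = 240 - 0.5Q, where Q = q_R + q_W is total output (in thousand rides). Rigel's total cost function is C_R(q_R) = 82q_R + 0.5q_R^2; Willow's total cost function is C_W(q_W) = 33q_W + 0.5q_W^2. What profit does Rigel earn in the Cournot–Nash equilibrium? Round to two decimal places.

3211.11

Rigel's profit: π_R = (240 - 0.5Q)q_R - (82q_R + (1/2)q_R²). Setting ∂π_R/∂q_R = 0: 158 - 2q_R - (1/2)(q_W) = 0.
Willow's first-order condition: 207 - 2q_W - (1/2)(q_R) = 0.
So q_R = (158 - (1/2)q_W)/2 and q_W = (207 - (1/2)q_R)/2.
Solving the pair: q_R = 170/3, q_W = 268/3.
Price P = 240 - (1/2)·146 = 167.
Rigel's profit: 167·(170/3) - 82·(170/3) - (1/2)(170/3)² = 3211.1111.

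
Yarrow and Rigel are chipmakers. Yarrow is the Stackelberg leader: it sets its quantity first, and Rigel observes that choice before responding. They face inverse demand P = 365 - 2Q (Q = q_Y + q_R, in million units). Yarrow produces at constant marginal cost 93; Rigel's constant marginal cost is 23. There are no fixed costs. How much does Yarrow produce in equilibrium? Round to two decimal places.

50.50

The follower Rigel best-responds to any q_Y: π_R = (365 - 2Q)q_R - 23q_R.
Setting the follower's marginal profit to zero, 342 - 2q_Y - 4q_R = 0, i.e. q_R = (342 - 2q_Y)/4.
The leader anticipates this reaction. Substituting into P = 365 - 2Q gives P = 194 - q_Y, so π_Y = (194 - q_Y)q_Y - 93q_Y.
The leader's first-order condition 101 - 2q_Y = 0 yields q_Y = 101/2.
Then q_R = (342 - 2·(101/2))/4 = 241/4.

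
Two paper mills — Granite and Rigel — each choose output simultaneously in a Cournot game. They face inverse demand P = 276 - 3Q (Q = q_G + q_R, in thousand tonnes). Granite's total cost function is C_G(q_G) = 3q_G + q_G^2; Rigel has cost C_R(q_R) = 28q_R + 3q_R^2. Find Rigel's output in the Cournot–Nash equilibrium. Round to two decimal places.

13.39

Granite's profit: π_G = (276 - 3Q)q_G - (3q_G + q_G²). Setting ∂π_G/∂q_G = 0: 273 - 8q_G - 3(q_R) = 0.
Rigel's profit: π_R = (276 - 3Q)q_R - (28q_R + 3q_R²). Setting ∂π_R/∂q_R = 0: 248 - 12q_R - 3(q_G) = 0.
Best responses: q_G = (273 - 3q_R)/8, q_R = (248 - 3q_G)/12.
Substituting one into the other gives q_G = 844/29 and q_R = 1165/87.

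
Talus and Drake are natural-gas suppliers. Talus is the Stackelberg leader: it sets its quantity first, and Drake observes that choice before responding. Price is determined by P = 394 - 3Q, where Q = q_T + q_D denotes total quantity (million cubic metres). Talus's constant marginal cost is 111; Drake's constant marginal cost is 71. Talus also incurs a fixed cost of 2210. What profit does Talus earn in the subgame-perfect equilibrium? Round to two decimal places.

250.38

Solve by backward induction. Given q_T, the follower Drake maximises π_D = (394 - 3q_T - 3q_D)q_D - 71q_D.
Follower FOC: 323 - 3q_T - 6q_D = 0, so q_D(q_T) = (323 - 3q_T)/6.
The leader anticipates this reaction. Substituting into P = 394 - 3Q gives P = 465/2 - (3/2)q_T, so π_T = (465/2 - (3/2)q_T)q_T - 111q_T.
Leader FOC: 243/2 - 3q_T = 0, so q_T = 81/2.
Then q_D = (323 - 3·(81/2))/6 = 403/12.
Price P = 394 - 3·(889/12) = 687/4.
Talus's profit: (687/4 - 111)·(81/2) - 2210 = 250.3750.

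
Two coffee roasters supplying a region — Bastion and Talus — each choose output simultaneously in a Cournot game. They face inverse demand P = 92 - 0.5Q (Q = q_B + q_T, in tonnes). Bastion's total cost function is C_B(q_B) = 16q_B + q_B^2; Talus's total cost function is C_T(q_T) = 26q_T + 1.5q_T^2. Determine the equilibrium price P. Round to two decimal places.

73.66

Bastion's profit: π_B = (92 - 0.5Q)q_B - (16q_B + q_B²). Setting ∂π_B/∂q_B = 0: 76 - 3q_B - (1/2)(q_T) = 0.
Talus's profit: π_T = (92 - 0.5Q)q_T - (26q_T + (3/2)q_T²). Setting ∂π_T/∂q_T = 0: 66 - 4q_T - (1/2)(q_B) = 0.
Best responses: q_B = (76 - (1/2)q_T)/3, q_T = (66 - (1/2)q_B)/4.
Substituting one into the other gives q_B = 1084/47 and q_T = 640/47.
Total output Q = 1724/47, so price P = 92 - (1/2)·(1724/47) = 73.6596.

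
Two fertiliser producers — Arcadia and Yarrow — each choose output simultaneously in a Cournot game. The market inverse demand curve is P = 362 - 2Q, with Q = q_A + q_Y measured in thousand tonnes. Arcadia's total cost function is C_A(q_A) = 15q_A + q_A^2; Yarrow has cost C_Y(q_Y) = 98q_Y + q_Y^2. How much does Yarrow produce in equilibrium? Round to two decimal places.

Arcadia's profit: π_A = (362 - 2Q)q_A - (15q_A + q_A²). Setting ∂π_A/∂q_A = 0: 347 - 6q_A - 2(q_Y) = 0.
Yarrow's profit: π_Y = (362 - 2Q)q_Y - (98q_Y + q_Y²). Setting ∂π_Y/∂q_Y = 0: 264 - 6q_Y - 2(q_A) = 0.
Rearranging gives the reaction functions q_A = (347 - 2q_Y)/6 and q_Y = (264 - 2q_A)/6.
Solving the pair: q_A = 777/16, q_Y = 445/16.

27.81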